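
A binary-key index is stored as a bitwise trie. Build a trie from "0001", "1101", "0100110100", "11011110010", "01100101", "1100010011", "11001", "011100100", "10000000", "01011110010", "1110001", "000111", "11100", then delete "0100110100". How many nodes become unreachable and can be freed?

7

Walk "0100110100" from the leaf back toward the root, removing each node that no remaining word uses.
The suffix "0110100" (7 nodes) is used only by "0100110100"; the node for "010" still has the child "1", so pruning stops there.
Nodes removed: 7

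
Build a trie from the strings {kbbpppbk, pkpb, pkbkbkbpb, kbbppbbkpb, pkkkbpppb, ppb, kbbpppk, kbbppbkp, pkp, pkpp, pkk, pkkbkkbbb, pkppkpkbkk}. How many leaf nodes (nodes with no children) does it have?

10

A leaf is a node with no children — equivalently, the end of a word that is not a proper prefix of any other stored word.
Those words: "kbbppbbkpb", "kbbppbkp", "kbbpppbk", "kbbpppk", "pkbkbkbpb", "pkkbkkbbb", "pkkkbpppb", "pkpb", "pkppkpkbkk", "ppb"
Leaf count: 10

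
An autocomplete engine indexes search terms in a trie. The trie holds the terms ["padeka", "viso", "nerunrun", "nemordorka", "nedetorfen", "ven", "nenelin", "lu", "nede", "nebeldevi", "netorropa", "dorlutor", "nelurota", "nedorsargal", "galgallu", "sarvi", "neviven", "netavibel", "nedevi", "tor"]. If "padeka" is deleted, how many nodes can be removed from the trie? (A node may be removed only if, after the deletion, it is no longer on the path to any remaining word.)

Walk "padeka" from the leaf back toward the root, removing each node that no remaining word uses.
No other word shares any prefix with "padeka", so all 6 of its nodes go.
Nodes removed: 6

6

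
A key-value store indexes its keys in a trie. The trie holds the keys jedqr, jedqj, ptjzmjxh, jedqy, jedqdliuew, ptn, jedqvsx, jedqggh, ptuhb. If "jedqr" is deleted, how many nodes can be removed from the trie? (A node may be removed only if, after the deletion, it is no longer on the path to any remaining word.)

1

A node on "jedqr"'s path can go only if nothing else ends at it or branches off below it.
The suffix "r" (1 node) is used only by "jedqr"; the node for "jedq" still has the child "j", so pruning stops there.
Nodes removed: 1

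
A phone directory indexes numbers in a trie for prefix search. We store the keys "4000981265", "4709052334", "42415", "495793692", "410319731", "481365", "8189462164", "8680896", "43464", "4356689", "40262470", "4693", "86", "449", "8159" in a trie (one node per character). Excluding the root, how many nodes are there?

For each word, the new-node count is its length minus the longest prefix already in the trie:
  "4000981265" → 10 new (4, 0, 0, 0, 9, 8, 1, 2, 6, 5)
  "4709052334" → prefix "4" already present; 9 new (7, 0, 9, 0, 5, 2, 3, 3, 4)
  "42415" → prefix "4" already present; 4 new (2, 4, 1, 5)
  "495793692" → prefix "4" already present; 8 new (9, 5, 7, 9, 3, 6, 9, 2)
  "410319731" → prefix "4" already present; 8 new (1, 0, 3, 1, 9, 7, 3, 1)
  "481365" → prefix "4" already present; 5 new (8, 1, 3, 6, 5)
  "8189462164" → 10 new (8, 1, 8, 9, 4, 6, 2, 1, 6, 4)
  "8680896" → prefix "8" already present; 6 new (6, 8, 0, 8, 9, 6)
  "43464" → prefix "4" already present; 4 new (3, 4, 6, 4)
  "4356689" → prefix "43" already present; 5 new (5, 6, 6, 8, 9)
  "40262470" → prefix "40" already present; 6 new (2, 6, 2, 4, 7, 0)
  "4693" → prefix "4" already present; 3 new (6, 9, 3)
  "86" → prefix "86" already present; 0 new (none)
  "449" → prefix "4" already present; 2 new (4, 9)
  "8159" → prefix "81" already present; 2 new (5, 9)
Total nodes = 10 + 9 + 4 + 8 + 8 + 5 + 10 + 6 + 4 + 5 + 6 + 3 + 0 + 2 + 2 = 82

82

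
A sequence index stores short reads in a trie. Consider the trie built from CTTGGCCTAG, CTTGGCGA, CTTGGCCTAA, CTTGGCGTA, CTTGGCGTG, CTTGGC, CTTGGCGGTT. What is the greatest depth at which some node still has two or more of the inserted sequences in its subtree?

9

Look for the deepest trie node that still has at least two words in its subtree.
e.g. "CTTGGCCTAA" and "CTTGGCCTAG" share the prefix "CTTGGCCTA" of length 9; no pair shares a longer one.
Longest shared-prefix length: 9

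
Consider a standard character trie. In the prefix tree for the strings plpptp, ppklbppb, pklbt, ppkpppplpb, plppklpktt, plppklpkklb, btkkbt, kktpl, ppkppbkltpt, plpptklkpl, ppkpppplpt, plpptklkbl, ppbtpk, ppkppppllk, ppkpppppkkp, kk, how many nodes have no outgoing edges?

A leaf is a node with no children — equivalently, the end of a word that is not a proper prefix of any other stored word.
Those words: "btkkbt", "kktpl", "pklbt", "plppklpkklb", "plppklpktt", "plpptklkbl", "plpptklkpl", "plpptp", "ppbtpk", "ppklbppb", "ppkppbkltpt", "ppkppppllk", "ppkpppplpb", "ppkpppplpt", "ppkpppppkkp"
Leaf count: 15

15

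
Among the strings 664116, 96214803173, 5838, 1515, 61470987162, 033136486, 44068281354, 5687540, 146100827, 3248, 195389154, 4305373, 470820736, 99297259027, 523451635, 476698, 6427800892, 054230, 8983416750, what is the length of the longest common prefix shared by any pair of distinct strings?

Equivalently: take the maximum, over all pairs, of their longest common prefix length.
"470820736" and "476698" agree on "47" (2 characters) before diverging; nothing deeper is shared.
Longest shared-prefix length: 2

2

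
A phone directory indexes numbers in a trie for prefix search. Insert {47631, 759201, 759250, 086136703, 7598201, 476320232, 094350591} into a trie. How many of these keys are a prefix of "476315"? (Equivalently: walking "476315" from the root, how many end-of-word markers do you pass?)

Walk "476315" from the root; an end-of-word marker is hit whenever a stored word is a prefix of "476315".
Prefixes of the query that are stored words: "47631"
Count: 1

1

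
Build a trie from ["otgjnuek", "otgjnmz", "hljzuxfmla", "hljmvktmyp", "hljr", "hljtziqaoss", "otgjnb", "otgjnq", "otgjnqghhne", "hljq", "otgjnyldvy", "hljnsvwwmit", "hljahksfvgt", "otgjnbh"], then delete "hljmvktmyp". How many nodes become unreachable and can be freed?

7

A node on "hljmvktmyp"'s path can go only if nothing else ends at it or branches off below it.
The suffix "mvktmyp" (7 nodes) is used only by "hljmvktmyp"; the node for "hlj" still has the child "z", so pruning stops there.
Nodes removed: 7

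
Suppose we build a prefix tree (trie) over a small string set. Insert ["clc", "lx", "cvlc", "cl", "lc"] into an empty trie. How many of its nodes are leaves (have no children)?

A leaf is a node with no children — equivalently, the end of a word that is not a proper prefix of any other stored word.
Those words: "clc", "cvlc", "lc", "lx"
Leaf count: 4

4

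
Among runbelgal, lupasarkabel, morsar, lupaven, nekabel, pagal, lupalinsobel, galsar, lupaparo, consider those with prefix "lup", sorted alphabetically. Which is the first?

Filter for "lup…" and sort: "lupalinsobel", "lupaparo", "lupasarkabel", "lupaven"
Position 1: lupalinsobel

lupalinsobel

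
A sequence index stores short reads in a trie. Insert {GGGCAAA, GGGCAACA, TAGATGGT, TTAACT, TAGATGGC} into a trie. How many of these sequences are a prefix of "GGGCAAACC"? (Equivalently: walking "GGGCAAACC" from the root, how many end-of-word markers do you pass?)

Walk "GGGCAAACC" from the root; an end-of-word marker is hit whenever a stored word is a prefix of "GGGCAAACC".
Prefixes of the query that are stored words: "GGGCAAA"
Count: 1

1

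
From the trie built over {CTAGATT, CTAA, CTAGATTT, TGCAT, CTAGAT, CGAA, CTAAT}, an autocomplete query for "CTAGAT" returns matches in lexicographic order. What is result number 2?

CTAGATT

Filter for "CTAGAT…" and sort: "CTAGAT", "CTAGATT", "CTAGATTT"
The 2nd is CTAGATT.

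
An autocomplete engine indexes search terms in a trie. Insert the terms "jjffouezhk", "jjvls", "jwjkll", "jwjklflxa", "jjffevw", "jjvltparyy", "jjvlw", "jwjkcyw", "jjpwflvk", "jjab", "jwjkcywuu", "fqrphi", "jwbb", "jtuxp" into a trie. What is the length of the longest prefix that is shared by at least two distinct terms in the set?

7

Look for the deepest trie node that still has at least two words in its subtree.
e.g. "jwjkcyw" and "jwjkcywuu" share the prefix "jwjkcyw" of length 7; no pair shares a longer one.
Longest shared-prefix length: 7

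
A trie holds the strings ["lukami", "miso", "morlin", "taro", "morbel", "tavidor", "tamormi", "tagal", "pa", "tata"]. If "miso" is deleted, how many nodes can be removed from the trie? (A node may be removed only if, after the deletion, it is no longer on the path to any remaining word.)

After clearing the end-marker at "miso", prune upward until reaching a node still needed by another word.
The suffix "iso" (3 nodes) is used only by "miso"; the node for "m" still has the child "o", so pruning stops there.
Nodes removed: 3

3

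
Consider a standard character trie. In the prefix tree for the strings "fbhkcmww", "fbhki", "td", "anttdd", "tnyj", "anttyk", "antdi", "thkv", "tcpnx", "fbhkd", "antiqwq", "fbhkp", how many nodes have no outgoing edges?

12

A leaf is a node with no children — equivalently, the end of a word that is not a proper prefix of any other stored word.
Those words: "antdi", "antiqwq", "anttdd", "anttyk", "fbhkcmww", "fbhkd", "fbhki", "fbhkp", "tcpnx", "td", "thkv", "tnyj"
Leaf count: 12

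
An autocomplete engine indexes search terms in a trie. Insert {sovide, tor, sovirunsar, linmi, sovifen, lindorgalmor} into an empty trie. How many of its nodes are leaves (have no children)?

6

A leaf is a node with no children — equivalently, the end of a word that is not a proper prefix of any other stored word.
Those words: "lindorgalmor", "linmi", "sovide", "sovifen", "sovirunsar", "tor"
Leaf count: 6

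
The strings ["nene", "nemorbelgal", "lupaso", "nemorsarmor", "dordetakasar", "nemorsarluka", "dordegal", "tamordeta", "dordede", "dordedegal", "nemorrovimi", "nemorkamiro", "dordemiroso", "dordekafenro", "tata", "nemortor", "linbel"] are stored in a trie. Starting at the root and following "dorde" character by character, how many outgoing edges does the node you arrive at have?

The children of the "dorde" node are the distinct next characters among strings starting with "dorde".
Distinct next characters after "dorde": d, g, k, m, t.
That node has 5 child edges.

5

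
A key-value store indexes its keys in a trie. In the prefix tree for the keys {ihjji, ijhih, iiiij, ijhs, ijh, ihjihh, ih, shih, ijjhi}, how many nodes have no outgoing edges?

A leaf is a node with no children — equivalently, the end of a word that is not a proper prefix of any other stored word.
Those words: "ihjihh", "ihjji", "iiiij", "ijhih", "ijhs", "ijjhi", "shih"
Leaf count: 7

7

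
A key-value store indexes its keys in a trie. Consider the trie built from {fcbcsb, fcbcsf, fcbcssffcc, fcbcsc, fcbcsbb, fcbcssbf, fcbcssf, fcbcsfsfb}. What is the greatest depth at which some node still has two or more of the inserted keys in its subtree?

7

The deepest shared node is where two words last agree before diverging.
"fcbcssf" and "fcbcssffcc" agree on "fcbcssf" (7 characters) before diverging; nothing deeper is shared.
Longest shared-prefix length: 7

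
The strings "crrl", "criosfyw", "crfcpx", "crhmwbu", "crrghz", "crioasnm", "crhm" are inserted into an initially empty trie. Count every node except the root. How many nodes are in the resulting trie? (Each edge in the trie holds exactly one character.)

Trie structure (* marks end of a word):
(root)
└─ c
   └─ r
      ├─ f
      │  └─ c
      │     └─ p
      │        └─ x *
      ├─ h
      │  └─ m *
      │     └─ w
      │        └─ b
      │           └─ u *
      ├─ i
      │  └─ o
      │     ├─ a
      │     │  └─ s
      │     │     └─ n
      │     │        └─ m *
      │     └─ s
      │        └─ f
      │           └─ y
      │              └─ w *
      └─ r
         ├─ g
         │  └─ h
         │     └─ z *
         └─ l *
Counting every labelled node above: 26.

26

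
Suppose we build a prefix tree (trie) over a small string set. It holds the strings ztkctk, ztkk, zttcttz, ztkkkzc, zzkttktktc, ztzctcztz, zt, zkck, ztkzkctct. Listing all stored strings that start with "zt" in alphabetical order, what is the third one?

DFS of the "zt" subtree visits, in order: "zt", "ztkctk", "ztkk", "ztkkkzc", "ztkzkctct", "zttcttz", "ztzctcztz"
Position 3: ztkk

ztkk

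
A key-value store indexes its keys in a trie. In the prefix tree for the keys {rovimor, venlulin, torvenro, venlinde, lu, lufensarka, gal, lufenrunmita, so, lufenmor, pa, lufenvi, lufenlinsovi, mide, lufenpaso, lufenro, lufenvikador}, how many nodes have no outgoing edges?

Leaves are exactly the stored words that no other stored word extends.
Those words: "gal", "lufenlinsovi", "lufenmor", "lufenpaso", "lufenro", "lufenrunmita", "lufensarka", "lufenvikador", "mide", "pa", "rovimor", "so", "torvenro", "venlinde", "venlulin"
Leaf count: 15

15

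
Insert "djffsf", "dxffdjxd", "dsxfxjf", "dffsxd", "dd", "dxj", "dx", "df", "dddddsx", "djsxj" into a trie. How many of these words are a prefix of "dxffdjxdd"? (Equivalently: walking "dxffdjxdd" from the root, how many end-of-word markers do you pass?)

Walk "dxffdjxdd" from the root; an end-of-word marker is hit whenever a stored word is a prefix of "dxffdjxdd".
Prefixes of the query that are stored words: "dx", "dxffdjxd"
Count: 2

2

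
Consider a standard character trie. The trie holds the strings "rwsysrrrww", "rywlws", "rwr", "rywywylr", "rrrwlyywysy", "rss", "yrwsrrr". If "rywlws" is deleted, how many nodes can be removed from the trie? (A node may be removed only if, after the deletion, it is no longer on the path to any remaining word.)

After clearing the end-marker at "rywlws", prune upward until reaching a node still needed by another word.
The suffix "lws" (3 nodes) is used only by "rywlws"; the node for "ryw" still has the child "y", so pruning stops there.
Nodes removed: 3

3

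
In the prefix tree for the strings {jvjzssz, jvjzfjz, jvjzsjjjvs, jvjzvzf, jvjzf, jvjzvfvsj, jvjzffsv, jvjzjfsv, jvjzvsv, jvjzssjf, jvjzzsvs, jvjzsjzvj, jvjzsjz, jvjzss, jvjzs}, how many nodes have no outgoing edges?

A leaf is a node with no children — equivalently, the end of a word that is not a proper prefix of any other stored word.
Those words: "jvjzffsv", "jvjzfjz", "jvjzjfsv", "jvjzsjjjvs", "jvjzsjzvj", "jvjzssjf", "jvjzssz", "jvjzvfvsj", "jvjzvsv", "jvjzvzf", "jvjzzsvs"
Leaf count: 11

11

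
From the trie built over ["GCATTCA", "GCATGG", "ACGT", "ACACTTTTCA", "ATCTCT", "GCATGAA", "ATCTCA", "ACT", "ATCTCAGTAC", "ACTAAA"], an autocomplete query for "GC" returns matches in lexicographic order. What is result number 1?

GCATGAA

Words with prefix "GC", in lexicographic order: "GCATGAA", "GCATGG", "GCATTCA"
The 1st is GCATGAA.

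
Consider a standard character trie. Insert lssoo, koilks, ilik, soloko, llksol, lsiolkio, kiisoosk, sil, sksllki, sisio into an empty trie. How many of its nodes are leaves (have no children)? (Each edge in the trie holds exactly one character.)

Leaves are exactly the stored words that no other stored word extends.
Those words: "ilik", "kiisoosk", "koilks", "llksol", "lsiolkio", "lssoo", "sil", "sisio", "sksllki", "soloko"
Leaf count: 10

10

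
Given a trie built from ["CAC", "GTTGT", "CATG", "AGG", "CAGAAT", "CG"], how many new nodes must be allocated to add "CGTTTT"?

4

"CG" is already a path in the trie; the remaining "TTTT" must be added.
Each of the 4 remaining characters creates one node.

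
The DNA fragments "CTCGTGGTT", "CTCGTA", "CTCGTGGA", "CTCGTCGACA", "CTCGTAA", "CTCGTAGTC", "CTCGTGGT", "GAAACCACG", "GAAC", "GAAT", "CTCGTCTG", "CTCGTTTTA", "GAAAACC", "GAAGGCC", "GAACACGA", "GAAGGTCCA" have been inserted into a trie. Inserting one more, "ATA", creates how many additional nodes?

Nothing in the trie begins with "A"; the whole of "ATA" is new.
3 − 0 = 3 new nodes.

3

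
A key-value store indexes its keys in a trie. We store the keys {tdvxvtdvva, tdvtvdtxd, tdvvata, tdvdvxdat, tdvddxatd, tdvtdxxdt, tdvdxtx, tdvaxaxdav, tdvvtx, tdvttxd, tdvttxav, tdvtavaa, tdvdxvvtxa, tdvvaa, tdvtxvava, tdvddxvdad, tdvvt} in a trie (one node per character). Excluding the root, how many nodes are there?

72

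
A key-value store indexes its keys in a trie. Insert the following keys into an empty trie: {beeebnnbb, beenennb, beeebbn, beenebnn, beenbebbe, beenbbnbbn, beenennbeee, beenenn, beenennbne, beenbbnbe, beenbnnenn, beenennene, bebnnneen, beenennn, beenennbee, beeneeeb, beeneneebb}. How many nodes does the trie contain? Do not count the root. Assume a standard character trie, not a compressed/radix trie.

For each word, the new-node count is its length minus the longest prefix already in the trie:
  "beeebnnbb" → 9 new (b, e, e, e, b, n, n, b, b)
  "beenennb" → prefix "bee" already present; 5 new (n, e, n, n, b)
  "beeebbn" → prefix "beeeb" already present; 2 new (b, n)
  "beenebnn" → prefix "beene" already present; 3 new (b, n, n)
  "beenbebbe" → prefix "been" already present; 5 new (b, e, b, b, e)
  "beenbbnbbn" → prefix "beenb" already present; 5 new (b, n, b, b, n)
  "beenennbeee" → prefix "beenennb" already present; 3 new (e, e, e)
  "beenenn" → prefix "beenenn" already present; 0 new (none)
  "beenennbne" → prefix "beenennb" already present; 2 new (n, e)
  "beenbbnbe" → prefix "beenbbnb" already present; 1 new (e)
  "beenbnnenn" → prefix "beenb" already present; 5 new (n, n, e, n, n)
  "beenennene" → prefix "beenenn" already present; 3 new (e, n, e)
  "bebnnneen" → prefix "be" already present; 7 new (b, n, n, n, e, e, n)
  "beenennn" → prefix "beenenn" already present; 1 new (n)
  "beenennbee" → prefix "beenennbee" already present; 0 new (none)
  "beeneeeb" → prefix "beene" already present; 3 new (e, e, b)
  "beeneneebb" → prefix "beenen" already present; 4 new (e, e, b, b)
Total nodes = 9 + 5 + 2 + 3 + 5 + 5 + 3 + 0 + 2 + 1 + 5 + 3 + 7 + 1 + 0 + 3 + 4 = 58

58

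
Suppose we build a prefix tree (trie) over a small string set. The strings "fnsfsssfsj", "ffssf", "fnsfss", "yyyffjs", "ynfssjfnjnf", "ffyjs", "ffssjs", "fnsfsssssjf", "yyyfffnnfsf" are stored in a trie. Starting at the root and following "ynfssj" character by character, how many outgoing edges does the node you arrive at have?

Follow the path "ynfssj" to its node, then look at its outgoing edges.
Characters that immediately follow "ynfssj" among the stored strings: {f}.
That node has 1 child edge.

1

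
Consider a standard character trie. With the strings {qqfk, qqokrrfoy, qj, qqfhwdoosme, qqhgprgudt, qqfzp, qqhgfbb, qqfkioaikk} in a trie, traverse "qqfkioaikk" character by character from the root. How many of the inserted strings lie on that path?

Check each prefix of "qqfkioaikk" against the stored set — each match is an end-marker on the path.
Prefixes of the query that are stored words: "qqfk", "qqfkioaikk"
Count: 2

2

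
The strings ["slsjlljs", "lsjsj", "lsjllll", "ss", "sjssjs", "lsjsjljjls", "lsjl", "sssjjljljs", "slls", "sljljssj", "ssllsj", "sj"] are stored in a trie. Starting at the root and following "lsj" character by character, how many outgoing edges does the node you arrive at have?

2

Follow the path "lsj" to its node, then look at its outgoing edges.
Characters that immediately follow "lsj" among the stored strings: {l, s}.
That node has 2 child edges.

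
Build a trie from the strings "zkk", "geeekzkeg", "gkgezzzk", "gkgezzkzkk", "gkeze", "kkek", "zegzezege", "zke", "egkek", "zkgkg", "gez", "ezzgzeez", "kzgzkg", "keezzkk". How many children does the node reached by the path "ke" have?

1

Walk "ke" from the root, arriving at one node.
Characters that immediately follow "ke" among the stored strings: {e}.
That node has 1 child edge.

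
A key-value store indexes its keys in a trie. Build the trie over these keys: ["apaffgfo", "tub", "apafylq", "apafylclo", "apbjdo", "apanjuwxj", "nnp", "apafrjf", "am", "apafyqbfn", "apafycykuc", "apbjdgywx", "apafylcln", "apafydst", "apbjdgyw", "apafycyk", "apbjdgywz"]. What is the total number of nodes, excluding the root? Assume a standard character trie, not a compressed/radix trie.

Count nodes per top-level branch (shared prefixes stored once):
  'a'-branch (am, apaffgfo, apafrjf, apafycyk, apafycykuc, apafydst, apafylcln, apafylclo, apafylq, apafyqbfn, apanjuwxj, apbjdgyw, apbjdgywx, apbjdgywz, apbjdo): 46 nodes
  'n'-branch (nnp): 3 nodes
  't'-branch (tub): 3 nodes
Sum: 52

52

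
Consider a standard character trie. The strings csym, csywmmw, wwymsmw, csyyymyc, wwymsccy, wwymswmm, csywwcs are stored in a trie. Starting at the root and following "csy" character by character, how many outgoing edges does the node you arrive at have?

3

The children of the "csy" node are the distinct next characters among strings starting with "csy".
Distinct next characters after "csy": m, w, y.
That node has 3 child edges.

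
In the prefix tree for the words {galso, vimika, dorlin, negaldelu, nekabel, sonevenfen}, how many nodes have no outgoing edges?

Leaves are exactly the stored words that no other stored word extends.
Those words: "dorlin", "galso", "negaldelu", "nekabel", "sonevenfen", "vimika"
Leaf count: 6

6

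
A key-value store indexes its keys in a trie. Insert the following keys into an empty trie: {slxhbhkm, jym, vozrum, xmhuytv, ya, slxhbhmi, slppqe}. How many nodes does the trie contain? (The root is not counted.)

Trace insertions, counting only characters that open a new branch:
  "slxhbhkm" → 8 new (s, l, x, h, b, h, k, m)
  "jym" → 3 new (j, y, m)
  "vozrum" → 6 new (v, o, z, r, u, m)
  "xmhuytv" → 7 new (x, m, h, u, y, t, v)
  "ya" → 2 new (y, a)
  "slxhbhmi" → prefix "slxhbh" already present; 2 new (m, i)
  "slppqe" → prefix "sl" already present; 4 new (p, p, q, e)
Total nodes = 8 + 3 + 6 + 7 + 2 + 2 + 4 = 32

32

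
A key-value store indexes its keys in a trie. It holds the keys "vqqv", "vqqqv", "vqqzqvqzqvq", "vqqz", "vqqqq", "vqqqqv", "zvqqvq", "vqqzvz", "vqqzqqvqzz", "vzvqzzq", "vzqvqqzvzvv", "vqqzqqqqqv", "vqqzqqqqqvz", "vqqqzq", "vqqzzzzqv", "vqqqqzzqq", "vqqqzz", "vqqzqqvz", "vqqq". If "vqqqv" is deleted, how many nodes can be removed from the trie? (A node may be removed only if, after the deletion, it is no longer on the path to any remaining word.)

1

Walk "vqqqv" from the leaf back toward the root, removing each node that no remaining word uses.
The suffix "v" (1 node) is used only by "vqqqv"; the node for "vqqq" still has the child "q", so pruning stops there.
Nodes removed: 1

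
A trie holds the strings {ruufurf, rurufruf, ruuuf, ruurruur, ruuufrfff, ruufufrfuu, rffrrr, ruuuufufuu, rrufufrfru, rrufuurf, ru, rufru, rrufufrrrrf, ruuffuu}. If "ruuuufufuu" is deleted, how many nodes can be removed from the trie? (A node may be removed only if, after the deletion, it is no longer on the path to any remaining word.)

Walk "ruuuufufuu" from the leaf back toward the root, removing each node that no remaining word uses.
The suffix "ufufuu" (6 nodes) is used only by "ruuuufufuu"; the node for "ruuu" still has the child "f", so pruning stops there.
Nodes removed: 6

6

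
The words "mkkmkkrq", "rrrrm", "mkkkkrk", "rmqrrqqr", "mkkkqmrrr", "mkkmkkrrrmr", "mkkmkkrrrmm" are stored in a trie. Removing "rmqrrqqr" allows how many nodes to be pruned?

A node on "rmqrrqqr"'s path can go only if nothing else ends at it or branches off below it.
The suffix "mqrrqqr" (7 nodes) is used only by "rmqrrqqr"; the node for "r" still has the child "r", so pruning stops there.
Nodes removed: 7

7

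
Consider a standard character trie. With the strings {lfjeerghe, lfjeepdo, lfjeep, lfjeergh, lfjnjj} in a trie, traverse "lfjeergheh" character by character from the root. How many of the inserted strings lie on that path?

Check each prefix of "lfjeergheh" against the stored set — each match is an end-marker on the path.
Prefixes of the query that are stored words: "lfjeergh", "lfjeerghe"
Count: 2

2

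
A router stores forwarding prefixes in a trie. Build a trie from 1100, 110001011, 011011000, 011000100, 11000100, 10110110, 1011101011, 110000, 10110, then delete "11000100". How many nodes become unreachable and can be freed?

A node on "11000100"'s path can go only if nothing else ends at it or branches off below it.
The suffix "0" (1 node) is used only by "11000100"; the node for "1100010" still has the child "1", so pruning stops there.
Nodes removed: 1

1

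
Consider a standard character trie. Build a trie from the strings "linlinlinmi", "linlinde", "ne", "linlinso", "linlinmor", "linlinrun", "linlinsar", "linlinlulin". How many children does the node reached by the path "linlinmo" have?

Follow the path "linlinmo" to its node, then look at its outgoing edges.
Distinct next characters after "linlinmo": r.
That node has 1 child edge.

1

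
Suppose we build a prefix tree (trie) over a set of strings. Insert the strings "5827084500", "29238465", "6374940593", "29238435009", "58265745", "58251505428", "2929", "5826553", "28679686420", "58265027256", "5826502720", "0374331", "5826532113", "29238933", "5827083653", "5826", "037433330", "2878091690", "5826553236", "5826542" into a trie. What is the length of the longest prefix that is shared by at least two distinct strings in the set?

9

Equivalently: take the maximum, over all pairs, of their longest common prefix length.
"5826502720" and "58265027256" agree on "582650272" (9 characters) before diverging; nothing deeper is shared.
Longest shared-prefix length: 9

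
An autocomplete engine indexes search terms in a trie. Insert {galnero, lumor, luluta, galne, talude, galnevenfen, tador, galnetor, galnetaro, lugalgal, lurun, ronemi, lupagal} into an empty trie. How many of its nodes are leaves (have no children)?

Leaves are exactly the stored words that no other stored word extends.
Those words: "galnero", "galnetaro", "galnetor", "galnevenfen", "lugalgal", "luluta", "lumor", "lupagal", "lurun", "ronemi", "tador", "talude"
Leaf count: 12

12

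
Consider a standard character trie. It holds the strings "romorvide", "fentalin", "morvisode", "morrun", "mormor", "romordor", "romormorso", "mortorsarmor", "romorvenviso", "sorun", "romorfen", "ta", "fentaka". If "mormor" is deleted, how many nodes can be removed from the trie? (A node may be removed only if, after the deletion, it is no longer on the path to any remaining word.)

3

A node on "mormor"'s path can go only if nothing else ends at it or branches off below it.
The suffix "mor" (3 nodes) is used only by "mormor"; the node for "mor" still has the child "v", so pruning stops there.
Nodes removed: 3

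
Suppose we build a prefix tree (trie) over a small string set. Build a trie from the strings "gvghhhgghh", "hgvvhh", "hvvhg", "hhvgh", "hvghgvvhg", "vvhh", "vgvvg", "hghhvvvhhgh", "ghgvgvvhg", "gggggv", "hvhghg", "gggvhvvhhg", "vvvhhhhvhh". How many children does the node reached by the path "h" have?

3

Walk "h" from the root, arriving at one node.
Distinct next characters after "h": g, h, v.
That node has 3 child edges.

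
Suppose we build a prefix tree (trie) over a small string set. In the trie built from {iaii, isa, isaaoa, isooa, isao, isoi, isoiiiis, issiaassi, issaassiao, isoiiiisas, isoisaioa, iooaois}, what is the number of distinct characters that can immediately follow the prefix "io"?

The children of the "io" node are the distinct next characters among strings starting with "io".
Distinct next characters after "io": o.
That node has 1 child edge.

1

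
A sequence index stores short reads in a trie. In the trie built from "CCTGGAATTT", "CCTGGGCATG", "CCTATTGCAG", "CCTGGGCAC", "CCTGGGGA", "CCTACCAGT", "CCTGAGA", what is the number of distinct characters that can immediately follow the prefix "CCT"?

2

Follow the path "CCT" to its node, then look at its outgoing edges.
Distinct next characters after "CCT": A, G.
That node has 2 child edges.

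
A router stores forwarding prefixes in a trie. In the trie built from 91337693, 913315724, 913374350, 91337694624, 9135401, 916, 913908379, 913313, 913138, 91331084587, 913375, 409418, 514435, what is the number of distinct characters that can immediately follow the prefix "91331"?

3

The children of the "91331" node are the distinct next characters among strings starting with "91331".
Distinct next characters after "91331": 0, 3, 5.
That node has 3 child edges.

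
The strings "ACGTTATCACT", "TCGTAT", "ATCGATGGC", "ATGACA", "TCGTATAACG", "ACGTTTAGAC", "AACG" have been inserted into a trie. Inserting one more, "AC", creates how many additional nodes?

"AC" is already a full path in the trie; only an end-marker is added.
No new nodes are needed: 0.

0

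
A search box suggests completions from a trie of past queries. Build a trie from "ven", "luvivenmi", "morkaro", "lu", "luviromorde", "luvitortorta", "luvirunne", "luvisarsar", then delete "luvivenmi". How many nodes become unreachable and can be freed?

A node on "luvivenmi"'s path can go only if nothing else ends at it or branches off below it.
The suffix "venmi" (5 nodes) is used only by "luvivenmi"; the node for "luvi" still has the child "r", so pruning stops there.
Nodes removed: 5

5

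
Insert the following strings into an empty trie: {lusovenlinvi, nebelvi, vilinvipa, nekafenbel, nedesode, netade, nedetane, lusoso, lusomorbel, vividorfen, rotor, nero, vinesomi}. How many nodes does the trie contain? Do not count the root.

79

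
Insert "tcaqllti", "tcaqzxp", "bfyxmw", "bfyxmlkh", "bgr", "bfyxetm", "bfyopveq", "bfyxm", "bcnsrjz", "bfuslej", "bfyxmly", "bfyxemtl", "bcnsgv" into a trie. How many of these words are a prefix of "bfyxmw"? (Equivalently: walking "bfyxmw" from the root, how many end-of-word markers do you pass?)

Traverse "bfyxmw" character by character; count nodes along the way that are marked as word ends.
Prefixes of the query that are stored words: "bfyxm", "bfyxmw"
Count: 2

2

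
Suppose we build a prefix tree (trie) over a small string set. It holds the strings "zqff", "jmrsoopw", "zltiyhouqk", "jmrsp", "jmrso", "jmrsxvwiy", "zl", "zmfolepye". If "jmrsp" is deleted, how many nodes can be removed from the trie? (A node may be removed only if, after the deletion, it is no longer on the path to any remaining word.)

1

Walk "jmrsp" from the leaf back toward the root, removing each node that no remaining word uses.
The suffix "p" (1 node) is used only by "jmrsp"; the node for "jmrs" still has the child "o", so pruning stops there.
Nodes removed: 1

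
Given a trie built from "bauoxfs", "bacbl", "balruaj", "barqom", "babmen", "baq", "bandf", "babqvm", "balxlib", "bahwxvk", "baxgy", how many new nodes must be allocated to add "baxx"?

1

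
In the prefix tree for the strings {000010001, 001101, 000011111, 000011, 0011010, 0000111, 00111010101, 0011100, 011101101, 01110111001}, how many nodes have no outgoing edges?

Leaves are exactly the stored words that no other stored word extends.
Those words: "000010001", "000011111", "0011010", "0011100", "00111010101", "011101101", "01110111001"
Leaf count: 7

7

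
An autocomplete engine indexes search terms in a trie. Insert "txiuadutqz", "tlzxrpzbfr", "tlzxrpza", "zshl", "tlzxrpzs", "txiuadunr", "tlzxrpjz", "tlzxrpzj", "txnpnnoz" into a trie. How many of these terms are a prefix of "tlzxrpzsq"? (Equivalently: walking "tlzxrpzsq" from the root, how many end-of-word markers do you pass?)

Check each prefix of "tlzxrpzsq" against the stored set — each match is an end-marker on the path.
Prefixes of the query that are stored words: "tlzxrpzs"
Count: 1

1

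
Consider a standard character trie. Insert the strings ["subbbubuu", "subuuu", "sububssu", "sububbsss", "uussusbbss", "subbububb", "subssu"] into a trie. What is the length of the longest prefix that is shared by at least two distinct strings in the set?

The deepest shared node is where two words last agree before diverging.
"sububbsss" and "sububssu" agree on "subub" (5 characters) before diverging; nothing deeper is shared.
Longest shared-prefix length: 5

5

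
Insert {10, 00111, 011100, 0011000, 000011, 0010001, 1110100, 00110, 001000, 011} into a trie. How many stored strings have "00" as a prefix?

Traverse to the node for "00", then collect every word in that subtree.
Matches: "000011", "001000", "0010001", "00110", "0011000", "00111"
Count: 6

6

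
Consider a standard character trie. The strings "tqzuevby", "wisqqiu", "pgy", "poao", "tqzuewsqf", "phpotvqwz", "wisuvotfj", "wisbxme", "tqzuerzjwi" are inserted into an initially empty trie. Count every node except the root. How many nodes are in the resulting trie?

Trace insertions, counting only characters that open a new branch:
  "tqzuevby" → 8 new (t, q, z, u, e, v, b, y)
  "wisqqiu" → 7 new (w, i, s, q, q, i, u)
  "pgy" → 3 new (p, g, y)
  "poao" → prefix "p" already present; 3 new (o, a, o)
  "tqzuewsqf" → prefix "tqzue" already present; 4 new (w, s, q, f)
  "phpotvqwz" → prefix "p" already present; 8 new (h, p, o, t, v, q, w, z)
  "wisuvotfj" → prefix "wis" already present; 6 new (u, v, o, t, f, j)
  "wisbxme" → prefix "wis" already present; 4 new (b, x, m, e)
  "tqzuerzjwi" → prefix "tqzue" already present; 5 new (r, z, j, w, i)
Total nodes = 8 + 7 + 3 + 3 + 4 + 8 + 6 + 4 + 5 = 48

48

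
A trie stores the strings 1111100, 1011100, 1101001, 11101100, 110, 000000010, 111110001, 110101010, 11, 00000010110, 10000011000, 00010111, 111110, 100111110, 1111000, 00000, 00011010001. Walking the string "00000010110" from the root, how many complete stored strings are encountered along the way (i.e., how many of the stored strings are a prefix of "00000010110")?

2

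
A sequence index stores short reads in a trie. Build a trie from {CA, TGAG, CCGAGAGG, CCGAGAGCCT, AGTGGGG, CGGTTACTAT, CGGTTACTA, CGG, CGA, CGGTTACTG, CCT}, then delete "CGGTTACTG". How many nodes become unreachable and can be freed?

Walk "CGGTTACTG" from the leaf back toward the root, removing each node that no remaining word uses.
The suffix "G" (1 node) is used only by "CGGTTACTG"; the node for "CGGTTACT" still has the child "A", so pruning stops there.
Nodes removed: 1

1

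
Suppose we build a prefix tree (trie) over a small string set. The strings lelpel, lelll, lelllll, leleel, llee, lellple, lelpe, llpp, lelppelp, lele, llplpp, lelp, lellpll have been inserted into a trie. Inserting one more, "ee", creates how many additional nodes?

"ee" shares no prefix with any stored word, so all 2 characters open new nodes.
2 − 0 = 2 new nodes.

2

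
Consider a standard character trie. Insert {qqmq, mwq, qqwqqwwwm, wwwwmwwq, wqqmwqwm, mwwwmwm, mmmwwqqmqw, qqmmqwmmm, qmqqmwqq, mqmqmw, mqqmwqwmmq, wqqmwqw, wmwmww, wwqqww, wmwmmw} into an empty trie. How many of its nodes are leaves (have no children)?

14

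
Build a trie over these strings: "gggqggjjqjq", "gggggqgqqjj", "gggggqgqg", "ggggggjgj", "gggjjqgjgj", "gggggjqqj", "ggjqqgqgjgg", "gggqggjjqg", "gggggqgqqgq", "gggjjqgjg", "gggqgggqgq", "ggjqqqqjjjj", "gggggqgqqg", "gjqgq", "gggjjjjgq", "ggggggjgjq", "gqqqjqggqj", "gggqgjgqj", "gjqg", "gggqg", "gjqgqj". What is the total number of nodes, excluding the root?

Insert word by word; a character creates a node only if that edge doesn't already exist:
  "gggqggjjqjq" → 11 new (g, g, g, q, g, g, j, j, q, j, q)
  "gggggqgqqjj" → prefix "ggg" already present; 8 new (g, g, q, g, q, q, j, j)
  "gggggqgqg" → prefix "gggggqgq" already present; 1 new (g)
  "ggggggjgj" → prefix "ggggg" already present; 4 new (g, j, g, j)
  "gggjjqgjgj" → prefix "ggg" already present; 7 new (j, j, q, g, j, g, j)
  "gggggjqqj" → prefix "ggggg" already present; 4 new (j, q, q, j)
  "ggjqqgqgjgg" → prefix "gg" already present; 9 new (j, q, q, g, q, g, j, g, g)
  "gggqggjjqg" → prefix "gggqggjjq" already present; 1 new (g)
  "gggggqgqqgq" → prefix "gggggqgqq" already present; 2 new (g, q)
  "gggjjqgjg" → prefix "gggjjqgjg" already present; 0 new (none)
  "gggqgggqgq" → prefix "gggqgg" already present; 4 new (g, q, g, q)
  "ggjqqqqjjjj" → prefix "ggjqq" already present; 6 new (q, q, j, j, j, j)
  "gggggqgqqg" → prefix "gggggqgqqg" already present; 0 new (none)
  "gjqgq" → prefix "g" already present; 4 new (j, q, g, q)
  "gggjjjjgq" → prefix "gggjj" already present; 4 new (j, j, g, q)
  "ggggggjgjq" → prefix "ggggggjgj" already present; 1 new (q)
  "gqqqjqggqj" → prefix "g" already present; 9 new (q, q, q, j, q, g, g, q, j)
  "gggqgjgqj" → prefix "gggqg" already present; 4 new (j, g, q, j)
  "gjqg" → prefix "gjqg" already present; 0 new (none)
  "gggqg" → prefix "gggqg" already present; 0 new (none)
  "gjqgqj" → prefix "gjqgq" already present; 1 new (j)
Total nodes = 11 + 8 + 1 + 4 + 7 + 4 + 9 + 1 + 2 + 0 + 4 + 6 + 0 + 4 + 4 + 1 + 9 + 4 + 0 + 0 + 1 = 80

80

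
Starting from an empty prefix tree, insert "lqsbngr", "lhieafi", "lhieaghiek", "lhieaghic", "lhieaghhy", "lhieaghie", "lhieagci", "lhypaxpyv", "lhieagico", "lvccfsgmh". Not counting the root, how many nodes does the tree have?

Insert word by word; a character creates a node only if that edge doesn't already exist:
  "lqsbngr" → 7 new (l, q, s, b, n, g, r)
  "lhieafi" → prefix "l" already present; 6 new (h, i, e, a, f, i)
  "lhieaghiek" → prefix "lhiea" already present; 5 new (g, h, i, e, k)
  "lhieaghic" → prefix "lhieaghi" already present; 1 new (c)
  "lhieaghhy" → prefix "lhieagh" already present; 2 new (h, y)
  "lhieaghie" → prefix "lhieaghie" already present; 0 new (none)
  "lhieagci" → prefix "lhieag" already present; 2 new (c, i)
  "lhypaxpyv" → prefix "lh" already present; 7 new (y, p, a, x, p, y, v)
  "lhieagico" → prefix "lhieag" already present; 3 new (i, c, o)
  "lvccfsgmh" → prefix "l" already present; 8 new (v, c, c, f, s, g, m, h)
Total nodes = 7 + 6 + 5 + 1 + 2 + 0 + 2 + 7 + 3 + 8 = 41

41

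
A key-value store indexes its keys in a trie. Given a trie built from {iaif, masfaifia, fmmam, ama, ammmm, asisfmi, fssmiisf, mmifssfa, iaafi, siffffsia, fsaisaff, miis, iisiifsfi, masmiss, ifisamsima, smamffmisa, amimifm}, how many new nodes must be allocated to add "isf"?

Walking "isf" from the root, the first 1 characters ("i") follow existing edges; "s" is the first miss.
New nodes needed: |"isf"| − 1 = 3 − 1 = 2.

2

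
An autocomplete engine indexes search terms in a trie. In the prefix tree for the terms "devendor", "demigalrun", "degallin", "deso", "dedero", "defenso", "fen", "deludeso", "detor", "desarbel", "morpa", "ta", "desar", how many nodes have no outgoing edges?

12

A leaf is a node with no children — equivalently, the end of a word that is not a proper prefix of any other stored word.
Those words: "dedero", "defenso", "degallin", "deludeso", "demigalrun", "desarbel", "deso", "detor", "devendor", "fen", "morpa", "ta"
Leaf count: 12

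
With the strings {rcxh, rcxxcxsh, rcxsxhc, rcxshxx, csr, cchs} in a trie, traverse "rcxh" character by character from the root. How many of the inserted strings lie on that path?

1

Walk "rcxh" from the root; an end-of-word marker is hit whenever a stored word is a prefix of "rcxh".
Prefixes of the query that are stored words: "rcxh"
Count: 1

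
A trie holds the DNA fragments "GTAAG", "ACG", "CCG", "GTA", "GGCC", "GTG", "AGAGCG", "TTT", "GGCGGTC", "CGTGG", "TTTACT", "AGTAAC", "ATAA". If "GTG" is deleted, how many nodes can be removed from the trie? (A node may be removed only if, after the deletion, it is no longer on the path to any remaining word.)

1

A node on "GTG"'s path can go only if nothing else ends at it or branches off below it.
The suffix "G" (1 node) is used only by "GTG"; the node for "GT" still has the child "A", so pruning stops there.
Nodes removed: 1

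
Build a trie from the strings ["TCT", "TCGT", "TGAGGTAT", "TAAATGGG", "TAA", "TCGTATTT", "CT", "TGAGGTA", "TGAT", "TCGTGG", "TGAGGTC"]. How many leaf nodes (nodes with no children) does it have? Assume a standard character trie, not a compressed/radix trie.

Leaves are exactly the stored words that no other stored word extends.
Those words: "CT", "TAAATGGG", "TCGTATTT", "TCGTGG", "TCT", "TGAGGTAT", "TGAGGTC", "TGAT"
Leaf count: 8

8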